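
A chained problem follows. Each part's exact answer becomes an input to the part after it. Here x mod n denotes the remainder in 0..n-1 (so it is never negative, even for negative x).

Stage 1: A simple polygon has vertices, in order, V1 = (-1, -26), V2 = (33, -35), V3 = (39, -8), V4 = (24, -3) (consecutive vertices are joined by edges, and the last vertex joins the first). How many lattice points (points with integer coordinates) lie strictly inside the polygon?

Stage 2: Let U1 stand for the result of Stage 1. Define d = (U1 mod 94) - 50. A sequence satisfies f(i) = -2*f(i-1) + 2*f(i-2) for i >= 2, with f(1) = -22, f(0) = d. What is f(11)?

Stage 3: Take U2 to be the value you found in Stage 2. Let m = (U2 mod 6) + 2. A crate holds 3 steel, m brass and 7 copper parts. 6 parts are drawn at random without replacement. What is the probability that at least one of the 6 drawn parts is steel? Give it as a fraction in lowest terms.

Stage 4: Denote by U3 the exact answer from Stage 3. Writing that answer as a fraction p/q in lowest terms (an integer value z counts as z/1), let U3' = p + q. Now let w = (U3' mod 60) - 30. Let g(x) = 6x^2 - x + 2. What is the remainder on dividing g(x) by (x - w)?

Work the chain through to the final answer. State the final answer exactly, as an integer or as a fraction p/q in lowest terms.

Stage 1: cross terms: (-1*-35 - 33*-26)=893, (33*-8 - 39*-35)=1101, (39*-3 - 24*-8)=75, (24*-26 - -1*-3)=-627; twice the area = |1442| = 1442; area = 721; boundary points = 1 + 3 + 5 + 1 = 10; strictly interior points = area - boundary/2 + 1 = 717; answer 717
Stage 2: U1 = 717; d = 9; f(2) = -2*(-22) + 2*(9) = 62; iterating: f(2)=62, f(3)=-168, f(4)=460, f(5)=-1256, f(6)=3432, f(7)=-9376, f(8)=25616, f(9)=-69984, f(10)=191200, f(11)=-522368; answer -522368
Stage 3: U2 = -522368; m = 6; total draws C(16,6) = 8008; complement C(13,6) = 1716; favorable 8008 - 1716 = 6292; P = 11/14; answer 11/14
Stage 4: U3 = 11/14; threaded value p + q = 25; w = -5; remainder = value at the root: 6*(-5)^2 - 1*(-5)^1 + 2 = (150) + (5) + (2) = 157; answer 157

157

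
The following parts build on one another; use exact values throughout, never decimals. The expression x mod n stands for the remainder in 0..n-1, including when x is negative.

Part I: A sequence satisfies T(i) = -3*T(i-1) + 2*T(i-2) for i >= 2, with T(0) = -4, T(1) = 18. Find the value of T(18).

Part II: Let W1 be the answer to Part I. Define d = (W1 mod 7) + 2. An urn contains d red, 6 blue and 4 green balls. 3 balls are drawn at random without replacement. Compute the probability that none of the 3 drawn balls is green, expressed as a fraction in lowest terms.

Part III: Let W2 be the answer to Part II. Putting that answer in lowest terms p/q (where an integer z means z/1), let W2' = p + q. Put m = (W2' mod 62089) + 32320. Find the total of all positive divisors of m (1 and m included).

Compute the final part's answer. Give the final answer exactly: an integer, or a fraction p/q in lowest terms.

32360

Part I: T(2) = -3*(18) + 2*(-4) = -62; iterating: T(2)=-62, T(3)=222, T(4)=-790, T(5)=2814, T(6)=-10022, T(7)=35694, T(8)=-127126, T(9)=452766, T(10)=-1612550, T(11)=5743182, T(12)=-20454646, T(13)=72850302, T(14)=-259460198, T(15)=924081198, T(16)=-3291163990, T(17)=11721654366, T(18)=-41747291078; answer -41747291078
Part II: W1 = -41747291078; d = 6; total draws C(16,3) = 560; favorable C(12,3) = 220; P = 11/28; answer 11/28
Part III: W2 = 11/28; threaded value p + q = 39; m = 32359; 32359 is prime, so its only divisors are 1 and 32359; sigma = 1 + 32359 = 32360; answer 32360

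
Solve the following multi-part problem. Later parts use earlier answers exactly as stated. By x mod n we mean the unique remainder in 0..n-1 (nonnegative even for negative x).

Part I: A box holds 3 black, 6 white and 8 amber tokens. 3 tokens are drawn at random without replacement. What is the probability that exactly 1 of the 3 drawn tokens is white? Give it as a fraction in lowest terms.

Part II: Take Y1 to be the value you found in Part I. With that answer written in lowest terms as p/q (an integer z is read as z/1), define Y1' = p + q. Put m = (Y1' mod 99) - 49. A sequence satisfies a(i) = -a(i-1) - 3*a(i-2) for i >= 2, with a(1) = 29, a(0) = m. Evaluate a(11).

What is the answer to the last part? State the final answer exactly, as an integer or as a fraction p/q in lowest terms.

Part I: total draws C(17,3) = 680; favorable C(6,1)*C(11,2) = 330; P = 33/68; answer 33/68
Part II: Y1 = 33/68; threaded value p + q = 101; m = -47; a(2) = -1*(29) - 3*(-47) = 112; iterating: a(2)=112, a(3)=-199, a(4)=-137, a(5)=734, a(6)=-323, a(7)=-1879, a(8)=2848, a(9)=2789, a(10)=-11333, a(11)=2966; answer 2966

2966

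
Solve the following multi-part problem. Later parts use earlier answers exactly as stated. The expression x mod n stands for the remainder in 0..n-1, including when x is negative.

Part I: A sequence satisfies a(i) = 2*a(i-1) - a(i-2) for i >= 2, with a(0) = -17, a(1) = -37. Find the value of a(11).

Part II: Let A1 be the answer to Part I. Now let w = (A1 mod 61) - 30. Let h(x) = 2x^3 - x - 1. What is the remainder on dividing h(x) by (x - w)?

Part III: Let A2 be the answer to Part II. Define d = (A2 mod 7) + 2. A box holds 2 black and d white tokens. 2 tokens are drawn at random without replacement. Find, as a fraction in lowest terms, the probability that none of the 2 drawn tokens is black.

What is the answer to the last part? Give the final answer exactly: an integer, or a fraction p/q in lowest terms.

28/45

Part I: a(2) = 2*(-37) - 1*(-17) = -57; iterating: a(2)=-57, a(3)=-77, a(4)=-97, a(5)=-117, a(6)=-137, a(7)=-157, a(8)=-177, a(9)=-197, a(10)=-217, a(11)=-237; answer -237
Part II: A1 = -237; w = -23; remainder = value at the root: 2*(-23)^3 - 1*(-23)^1 - 1 = (-24334) + (23) + (-1) = -24312; answer -24312
Part III: A2 = -24312; d = 8; total draws C(10,2) = 45; favorable C(8,2) = 28; P = 28/45; answer 28/45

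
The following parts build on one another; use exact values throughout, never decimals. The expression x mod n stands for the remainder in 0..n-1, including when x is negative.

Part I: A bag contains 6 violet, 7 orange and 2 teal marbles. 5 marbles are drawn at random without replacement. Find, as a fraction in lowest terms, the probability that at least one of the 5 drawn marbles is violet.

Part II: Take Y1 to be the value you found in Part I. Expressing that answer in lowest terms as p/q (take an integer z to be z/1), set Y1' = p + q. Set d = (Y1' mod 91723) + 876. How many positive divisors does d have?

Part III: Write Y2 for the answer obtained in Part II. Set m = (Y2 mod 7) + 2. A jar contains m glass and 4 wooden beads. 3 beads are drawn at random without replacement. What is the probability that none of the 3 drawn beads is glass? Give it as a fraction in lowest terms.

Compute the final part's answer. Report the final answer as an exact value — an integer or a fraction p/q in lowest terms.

Part I: total draws C(15,5) = 3003; complement C(9,5) = 126; favorable 3003 - 126 = 2877; P = 137/143; answer 137/143
Part II: Y1 = 137/143; threaded value p + q = 280; d = 1156; 1156 = 2^2 * 17^2; number of divisors = (2+1) * (2+1) = 9; answer 9
Part III: Y2 = 9; m = 4; total draws C(8,3) = 56; favorable C(4,3) = 4; P = 1/14; answer 1/14

1/14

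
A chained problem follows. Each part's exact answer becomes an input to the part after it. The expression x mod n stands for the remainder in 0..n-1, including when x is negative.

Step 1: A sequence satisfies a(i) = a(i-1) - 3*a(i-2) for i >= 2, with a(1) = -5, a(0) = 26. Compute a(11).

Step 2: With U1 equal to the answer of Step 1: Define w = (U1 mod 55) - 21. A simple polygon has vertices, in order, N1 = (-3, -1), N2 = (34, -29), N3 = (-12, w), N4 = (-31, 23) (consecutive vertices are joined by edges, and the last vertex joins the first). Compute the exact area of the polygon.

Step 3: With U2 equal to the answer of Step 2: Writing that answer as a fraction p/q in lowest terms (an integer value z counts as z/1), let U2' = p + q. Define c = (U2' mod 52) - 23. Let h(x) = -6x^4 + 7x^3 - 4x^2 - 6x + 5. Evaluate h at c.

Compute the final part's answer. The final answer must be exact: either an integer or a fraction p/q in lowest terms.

Step 1: a(2) = 1*(-5) - 3*(26) = -83; iterating: a(2)=-83, a(3)=-68, a(4)=181, a(5)=385, a(6)=-158, a(7)=-1313, a(8)=-839, a(9)=3100, a(10)=5617, a(11)=-3683; answer -3683
Step 2: U1 = -3683; w = -19; cross terms: (-3*-29 - 34*-1)=121, (34*-19 - -12*-29)=-994, (-12*23 - -31*-19)=-865, (-31*-1 - -3*23)=100; twice the area = |-1638| = 1638; area = 819; answer 819
Step 3: U2 = 819; threaded value p + q = 820; c = 17; -6*(17)^4 + 7*(17)^3 - 4*(17)^2 - 6*(17)^1 + 5 = (-501126) + (34391) + (-1156) + (-102) + (5) = -467988; answer -467988

-467988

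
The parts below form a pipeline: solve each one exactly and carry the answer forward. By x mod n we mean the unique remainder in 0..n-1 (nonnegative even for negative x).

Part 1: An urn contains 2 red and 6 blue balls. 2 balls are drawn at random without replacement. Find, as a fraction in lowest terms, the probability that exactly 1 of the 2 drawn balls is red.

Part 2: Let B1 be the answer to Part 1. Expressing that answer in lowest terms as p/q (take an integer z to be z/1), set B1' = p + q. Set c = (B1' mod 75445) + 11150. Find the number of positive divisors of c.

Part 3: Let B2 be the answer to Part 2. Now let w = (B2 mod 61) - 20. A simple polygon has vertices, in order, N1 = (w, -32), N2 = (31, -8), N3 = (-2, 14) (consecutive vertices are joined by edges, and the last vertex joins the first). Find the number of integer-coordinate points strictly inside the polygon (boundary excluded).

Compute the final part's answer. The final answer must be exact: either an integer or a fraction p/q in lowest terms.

422

Part 1: total draws C(8,2) = 28; favorable C(2,1)*C(6,1) = 12; P = 3/7; answer 3/7
Part 2: B1 = 3/7; threaded value p + q = 10; c = 11160; 11160 = 2^3 * 3^2 * 5 * 31; number of divisors = (3+1) * (2+1) * (1+1) * (1+1) = 48; answer 48
Part 3: B2 = 48; w = 28; cross terms: (28*-8 - 31*-32)=768, (31*14 - -2*-8)=418, (-2*-32 - 28*14)=-328; twice the area = |858| = 858; area = 429; boundary points = 3 + 11 + 2 = 16; strictly interior points = area - boundary/2 + 1 = 422; answer 422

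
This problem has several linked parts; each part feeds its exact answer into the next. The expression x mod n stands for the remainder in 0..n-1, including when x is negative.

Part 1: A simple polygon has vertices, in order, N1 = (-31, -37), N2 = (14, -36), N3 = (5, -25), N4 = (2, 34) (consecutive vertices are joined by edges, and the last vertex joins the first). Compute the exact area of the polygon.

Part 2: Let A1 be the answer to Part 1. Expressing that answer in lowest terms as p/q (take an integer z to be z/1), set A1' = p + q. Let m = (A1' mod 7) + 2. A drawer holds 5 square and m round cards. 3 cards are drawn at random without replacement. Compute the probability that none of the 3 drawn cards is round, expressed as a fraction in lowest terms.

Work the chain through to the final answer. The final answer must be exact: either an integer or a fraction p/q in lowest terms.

Part 1: cross terms: (-31*-36 - 14*-37)=1634, (14*-25 - 5*-36)=-170, (5*34 - 2*-25)=220, (2*-37 - -31*34)=980; twice the area = |2664| = 2664; area = 1332; answer 1332
Part 2: A1 = 1332; threaded value p + q = 1333; m = 5; total draws C(10,3) = 120; favorable C(5,3) = 10; P = 1/12; answer 1/12

1/12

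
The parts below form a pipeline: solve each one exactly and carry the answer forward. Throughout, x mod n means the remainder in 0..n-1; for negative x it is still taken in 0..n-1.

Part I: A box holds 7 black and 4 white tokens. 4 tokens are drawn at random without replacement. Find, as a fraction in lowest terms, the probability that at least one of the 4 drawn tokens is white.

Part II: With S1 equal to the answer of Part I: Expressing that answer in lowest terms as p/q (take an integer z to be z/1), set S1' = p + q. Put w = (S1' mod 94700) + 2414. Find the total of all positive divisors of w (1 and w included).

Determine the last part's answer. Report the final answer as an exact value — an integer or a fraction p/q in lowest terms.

Part I: total draws C(11,4) = 330; complement C(7,4) = 35; favorable 330 - 35 = 295; P = 59/66; answer 59/66
Part II: S1 = 59/66; threaded value p + q = 125; w = 2539; 2539 is prime, so its only divisors are 1 and 2539; sigma = 1 + 2539 = 2540; answer 2540

2540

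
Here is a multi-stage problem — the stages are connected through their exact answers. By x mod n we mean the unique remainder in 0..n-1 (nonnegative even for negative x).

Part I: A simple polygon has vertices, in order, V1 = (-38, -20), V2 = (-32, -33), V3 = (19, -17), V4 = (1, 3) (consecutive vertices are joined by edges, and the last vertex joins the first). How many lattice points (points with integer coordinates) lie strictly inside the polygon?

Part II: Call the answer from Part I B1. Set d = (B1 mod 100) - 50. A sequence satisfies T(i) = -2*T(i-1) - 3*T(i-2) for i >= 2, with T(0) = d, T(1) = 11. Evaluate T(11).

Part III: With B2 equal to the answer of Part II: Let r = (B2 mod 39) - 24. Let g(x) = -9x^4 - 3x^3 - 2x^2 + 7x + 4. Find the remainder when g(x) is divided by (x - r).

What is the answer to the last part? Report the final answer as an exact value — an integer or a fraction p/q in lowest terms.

Part I: cross terms: (-38*-33 - -32*-20)=614, (-32*-17 - 19*-33)=1171, (19*3 - 1*-17)=74, (1*-20 - -38*3)=94; twice the area = |1953| = 1953; area = 1953/2; boundary points = 1 + 1 + 2 + 1 = 5; strictly interior points = area - boundary/2 + 1 = 975; answer 975
Part II: B1 = 975; d = 25; T(2) = -2*(11) - 3*(25) = -97; iterating: T(2)=-97, T(3)=161, T(4)=-31, T(5)=-421, T(6)=935, T(7)=-607, T(8)=-1591, T(9)=5003, T(10)=-5233, T(11)=-4543; answer -4543
Part III: B2 = -4543; r = -4; remainder = value at the root: -9*(-4)^4 - 3*(-4)^3 - 2*(-4)^2 + 7*(-4)^1 + 4 = (-2304) + (192) + (-32) + (-28) + (4) = -2168; answer -2168

-2168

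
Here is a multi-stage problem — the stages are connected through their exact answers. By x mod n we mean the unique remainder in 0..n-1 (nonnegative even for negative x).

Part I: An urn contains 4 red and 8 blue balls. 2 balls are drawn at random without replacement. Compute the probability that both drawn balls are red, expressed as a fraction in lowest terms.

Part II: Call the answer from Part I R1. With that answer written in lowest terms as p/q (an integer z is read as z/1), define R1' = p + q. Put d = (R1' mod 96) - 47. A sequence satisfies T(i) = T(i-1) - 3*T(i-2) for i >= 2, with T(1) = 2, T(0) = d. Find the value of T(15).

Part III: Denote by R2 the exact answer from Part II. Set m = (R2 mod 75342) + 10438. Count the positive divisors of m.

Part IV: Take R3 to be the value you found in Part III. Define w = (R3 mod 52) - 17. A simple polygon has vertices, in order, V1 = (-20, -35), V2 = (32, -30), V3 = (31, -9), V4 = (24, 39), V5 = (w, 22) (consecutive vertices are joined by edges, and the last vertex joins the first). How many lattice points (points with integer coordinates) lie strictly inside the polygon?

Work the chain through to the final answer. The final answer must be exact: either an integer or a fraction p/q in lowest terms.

2857

Part I: total draws C(12,2) = 66; favorable C(4,2) = 6; P = 1/11; answer 1/11
Part II: R1 = 1/11; threaded value p + q = 12; d = -35; T(2) = 1*(2) - 3*(-35) = 107; iterating: T(2)=107, T(3)=101, T(4)=-220, T(5)=-523, T(6)=137, T(7)=1706, T(8)=1295, T(9)=-3823, T(10)=-7708, T(11)=3761, T(12)=26885, T(13)=15602, T(14)=-65053, T(15)=-111859; answer -111859
Part III: R2 = -111859; m = 49263; 49263 = 3 * 16421; number of divisors = (1+1) * (1+1) = 4; answer 4
Part IV: R3 = 4; w = -13; cross terms: (-20*-30 - 32*-35)=1720, (32*-9 - 31*-30)=642, (31*39 - 24*-9)=1425, (24*22 - -13*39)=1035, (-13*-35 - -20*22)=895; twice the area = |5717| = 5717; area = 5717/2; boundary points = 1 + 1 + 1 + 1 + 1 = 5; strictly interior points = area - boundary/2 + 1 = 2857; answer 2857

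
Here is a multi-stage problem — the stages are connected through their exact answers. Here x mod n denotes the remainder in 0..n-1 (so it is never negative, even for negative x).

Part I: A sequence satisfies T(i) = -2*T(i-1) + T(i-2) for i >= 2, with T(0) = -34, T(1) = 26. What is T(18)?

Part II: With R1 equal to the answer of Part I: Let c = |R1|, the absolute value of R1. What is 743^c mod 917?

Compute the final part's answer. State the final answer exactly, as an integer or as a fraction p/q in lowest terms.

Part I: T(2) = -2*(26) + 1*(-34) = -86; iterating: T(2)=-86, T(3)=198, T(4)=-482, T(5)=1162, T(6)=-2806, T(7)=6774, T(8)=-16354, T(9)=39482, T(10)=-95318, T(11)=230118, T(12)=-555554, T(13)=1341226, T(14)=-3238006, T(15)=7817238, T(16)=-18872482, T(17)=45562202, T(18)=-109996886; answer -109996886
Part II: R1 = -109996886; c = 109996886; squarings mod 917: 743^1=743, 743^2=15, 743^4=225, 743^8=190, 743^16=337, 743^32=778, 743^64=64, 743^128=428, 743^256=701, 743^512=806, 743^1024=400, 743^2048=442, 743^4096=43, 743^8192=15, 743^16384=225, 743^32768=190, 743^65536=337, 743^131072=778, 743^262144=64, 743^524288=428, 743^1048576=701, 743^2097152=806, 743^4194304=400, 743^8388608=442, 743^16777216=43, 743^33554432=15, 743^67108864=225; 743^109996886 = 743^2 * 743^4 * 743^16 * 743^64 * 743^256 * 743^512 * 743^2048 * 743^8192 * 743^16384 * 743^131072 * 743^262144 * 743^524288 * 743^8388608 * 743^33554432 * 743^67108864 = 498 (mod 917); answer 498

498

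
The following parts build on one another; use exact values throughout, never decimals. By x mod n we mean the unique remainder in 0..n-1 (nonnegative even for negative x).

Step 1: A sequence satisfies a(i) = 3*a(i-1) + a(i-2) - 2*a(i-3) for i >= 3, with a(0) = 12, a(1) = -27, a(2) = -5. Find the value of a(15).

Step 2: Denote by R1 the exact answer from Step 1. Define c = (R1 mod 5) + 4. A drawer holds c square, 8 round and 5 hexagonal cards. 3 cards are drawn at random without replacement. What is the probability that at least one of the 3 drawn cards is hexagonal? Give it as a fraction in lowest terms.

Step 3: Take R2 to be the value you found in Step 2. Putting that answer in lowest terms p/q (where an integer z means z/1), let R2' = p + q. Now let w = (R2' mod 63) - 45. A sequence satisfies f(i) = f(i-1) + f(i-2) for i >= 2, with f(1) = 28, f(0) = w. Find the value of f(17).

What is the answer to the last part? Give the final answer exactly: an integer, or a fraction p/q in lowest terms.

Step 1: a(3) = 3*(-5) + 1*(-27) - 2*(12) = -66; iterating: a(3)=-66, a(4)=-149, a(5)=-503, a(6)=-1526, a(7)=-4783, a(8)=-14869, a(9)=-46338, a(10)=-144317, a(11)=-449551, a(12)=-1400294, a(13)=-4361799, a(14)=-13586589, a(15)=-42320978; answer -42320978
Step 2: R1 = -42320978; c = 6; total draws C(19,3) = 969; complement C(14,3) = 364; favorable 969 - 364 = 605; P = 605/969; answer 605/969
Step 3: R2 = 605/969; threaded value p + q = 1574; w = 17; f(2) = 1*(28) + 1*(17) = 45; iterating: f(2)=45, f(3)=73, f(4)=118, f(5)=191, f(6)=309, f(7)=500, f(8)=809, f(9)=1309, f(10)=2118, f(11)=3427, f(12)=5545, f(13)=8972, f(14)=14517, f(15)=23489, f(16)=38006, f(17)=61495; answer 61495

61495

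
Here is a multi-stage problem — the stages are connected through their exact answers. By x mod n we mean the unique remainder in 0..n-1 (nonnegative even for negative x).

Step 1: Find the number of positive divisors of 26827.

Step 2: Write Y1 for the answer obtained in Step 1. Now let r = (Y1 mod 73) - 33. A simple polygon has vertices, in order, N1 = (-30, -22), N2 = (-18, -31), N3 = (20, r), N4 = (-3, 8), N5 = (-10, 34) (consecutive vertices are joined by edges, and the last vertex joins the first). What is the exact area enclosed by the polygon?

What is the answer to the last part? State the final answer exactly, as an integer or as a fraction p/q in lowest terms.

2967/2

Step 1: 26827 = 139 * 193; number of divisors = (1+1) * (1+1) = 4; answer 4
Step 2: Y1 = 4; r = -29; cross terms: (-30*-31 - -18*-22)=534, (-18*-29 - 20*-31)=1142, (20*8 - -3*-29)=73, (-3*34 - -10*8)=-22, (-10*-22 - -30*34)=1240; twice the area = |2967| = 2967; area = 2967/2; answer 2967/2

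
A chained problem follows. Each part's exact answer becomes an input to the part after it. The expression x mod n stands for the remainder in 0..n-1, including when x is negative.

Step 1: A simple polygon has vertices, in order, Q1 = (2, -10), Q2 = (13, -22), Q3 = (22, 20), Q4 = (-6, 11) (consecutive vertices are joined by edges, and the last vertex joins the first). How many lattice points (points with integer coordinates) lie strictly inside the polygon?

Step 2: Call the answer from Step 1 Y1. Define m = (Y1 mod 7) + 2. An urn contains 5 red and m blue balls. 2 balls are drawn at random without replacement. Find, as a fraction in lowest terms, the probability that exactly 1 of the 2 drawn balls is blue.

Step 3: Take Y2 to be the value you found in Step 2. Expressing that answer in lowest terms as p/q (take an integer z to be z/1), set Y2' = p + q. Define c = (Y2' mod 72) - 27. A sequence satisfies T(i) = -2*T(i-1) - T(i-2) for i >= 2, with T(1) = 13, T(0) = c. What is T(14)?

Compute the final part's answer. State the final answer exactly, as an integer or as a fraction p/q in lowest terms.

-52

Step 1: cross terms: (2*-22 - 13*-10)=86, (13*20 - 22*-22)=744, (22*11 - -6*20)=362, (-6*-10 - 2*11)=38; twice the area = |1230| = 1230; area = 615; boundary points = 1 + 3 + 1 + 1 = 6; strictly interior points = area - boundary/2 + 1 = 613; answer 613
Step 2: Y1 = 613; m = 6; total draws C(11,2) = 55; favorable C(6,1)*C(5,1) = 30; P = 6/11; answer 6/11
Step 3: Y2 = 6/11; threaded value p + q = 17; c = -10; T(2) = -2*(13) - 1*(-10) = -16; iterating: T(2)=-16, T(3)=19, T(4)=-22, T(5)=25, T(6)=-28, T(7)=31, T(8)=-34, T(9)=37, T(10)=-40, T(11)=43, T(12)=-46, T(13)=49, T(14)=-52; answer -52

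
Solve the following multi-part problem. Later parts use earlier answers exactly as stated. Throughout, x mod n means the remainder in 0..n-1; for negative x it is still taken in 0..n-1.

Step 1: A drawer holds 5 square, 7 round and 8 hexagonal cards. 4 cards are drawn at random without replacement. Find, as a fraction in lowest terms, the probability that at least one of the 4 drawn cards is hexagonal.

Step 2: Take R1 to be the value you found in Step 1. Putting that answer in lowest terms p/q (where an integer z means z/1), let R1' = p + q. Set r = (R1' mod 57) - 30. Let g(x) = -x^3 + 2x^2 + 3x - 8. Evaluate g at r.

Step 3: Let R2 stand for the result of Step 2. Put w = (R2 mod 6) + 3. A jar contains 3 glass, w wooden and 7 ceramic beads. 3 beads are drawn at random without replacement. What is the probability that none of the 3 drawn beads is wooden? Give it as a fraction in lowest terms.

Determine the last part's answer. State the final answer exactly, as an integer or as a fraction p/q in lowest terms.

24/91

Step 1: total draws C(20,4) = 4845; complement C(12,4) = 495; favorable 4845 - 495 = 4350; P = 290/323; answer 290/323
Step 2: R1 = 290/323; threaded value p + q = 613; r = 13; -1*(13)^3 + 2*(13)^2 + 3*(13)^1 - 8 = (-2197) + (338) + (39) + (-8) = -1828; answer -1828
Step 3: R2 = -1828; w = 5; total draws C(15,3) = 455; favorable C(10,3) = 120; P = 24/91; answer 24/91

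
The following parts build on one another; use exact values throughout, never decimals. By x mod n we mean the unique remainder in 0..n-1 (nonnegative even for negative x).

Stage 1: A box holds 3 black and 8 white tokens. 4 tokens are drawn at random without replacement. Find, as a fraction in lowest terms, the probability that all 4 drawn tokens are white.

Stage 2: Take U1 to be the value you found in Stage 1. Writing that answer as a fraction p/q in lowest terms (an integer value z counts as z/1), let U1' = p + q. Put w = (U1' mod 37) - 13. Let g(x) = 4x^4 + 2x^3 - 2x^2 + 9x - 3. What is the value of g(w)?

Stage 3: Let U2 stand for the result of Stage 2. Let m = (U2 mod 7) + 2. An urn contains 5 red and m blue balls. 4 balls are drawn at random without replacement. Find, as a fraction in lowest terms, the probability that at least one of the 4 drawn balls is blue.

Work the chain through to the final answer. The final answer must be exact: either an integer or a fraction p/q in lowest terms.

Stage 1: total draws C(11,4) = 330; favorable C(8,4) = 70; P = 7/33; answer 7/33
Stage 2: U1 = 7/33; threaded value p + q = 40; w = -10; 4*(-10)^4 + 2*(-10)^3 - 2*(-10)^2 + 9*(-10)^1 - 3 = (40000) + (-2000) + (-200) + (-90) + (-3) = 37707; answer 37707
Stage 3: U2 = 37707; m = 7; total draws C(12,4) = 495; complement C(5,4) = 5; favorable 495 - 5 = 490; P = 98/99; answer 98/99

98/99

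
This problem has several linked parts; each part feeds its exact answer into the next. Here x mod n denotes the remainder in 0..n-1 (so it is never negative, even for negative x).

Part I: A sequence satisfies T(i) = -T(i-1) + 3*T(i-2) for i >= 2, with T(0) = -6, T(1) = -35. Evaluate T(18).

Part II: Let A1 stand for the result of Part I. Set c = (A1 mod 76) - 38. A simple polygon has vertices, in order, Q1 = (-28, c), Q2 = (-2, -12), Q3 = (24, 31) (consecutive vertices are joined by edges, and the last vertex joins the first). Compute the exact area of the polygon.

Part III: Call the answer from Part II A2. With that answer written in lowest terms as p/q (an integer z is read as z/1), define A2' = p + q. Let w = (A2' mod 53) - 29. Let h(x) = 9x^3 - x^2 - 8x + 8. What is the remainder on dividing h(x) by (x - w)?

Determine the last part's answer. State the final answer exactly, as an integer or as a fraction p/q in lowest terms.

Part I: T(2) = -1*(-35) + 3*(-6) = 17; iterating: T(2)=17, T(3)=-122, T(4)=173, T(5)=-539, T(6)=1058, T(7)=-2675, T(8)=5849, T(9)=-13874, T(10)=31421, T(11)=-73043, T(12)=167306, T(13)=-386435, T(14)=888353, T(15)=-2047658, T(16)=4712717, T(17)=-10855691, T(18)=24993842; answer 24993842
Part II: A1 = 24993842; c = -12; cross terms: (-28*-12 - -2*-12)=312, (-2*31 - 24*-12)=226, (24*-12 - -28*31)=580; twice the area = |1118| = 1118; area = 559; answer 559
Part III: A2 = 559; threaded value p + q = 560; w = 1; remainder = value at the root: 9*(1)^3 - 1*(1)^2 - 8*(1)^1 + 8 = (9) + (-1) + (-8) + (8) = 8; answer 8

8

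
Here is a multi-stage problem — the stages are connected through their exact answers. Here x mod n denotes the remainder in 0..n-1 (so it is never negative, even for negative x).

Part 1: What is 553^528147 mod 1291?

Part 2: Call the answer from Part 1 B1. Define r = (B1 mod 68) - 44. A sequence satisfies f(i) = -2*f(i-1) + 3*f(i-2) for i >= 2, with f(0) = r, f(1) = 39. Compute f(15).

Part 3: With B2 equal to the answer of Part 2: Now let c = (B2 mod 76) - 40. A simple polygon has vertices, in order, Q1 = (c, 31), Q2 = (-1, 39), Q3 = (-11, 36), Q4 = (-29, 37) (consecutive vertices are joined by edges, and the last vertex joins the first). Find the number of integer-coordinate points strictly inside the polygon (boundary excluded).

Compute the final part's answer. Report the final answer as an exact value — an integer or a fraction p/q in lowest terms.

96

Part 1: squarings mod 1291: 553^1=553, 553^2=1133, 553^4=435, 553^8=739, 553^16=28, 553^32=784, 553^64=140, 553^128=235, 553^256=1003, 553^512=320, 553^1024=411, 553^2048=1091, 553^4096=1270, 553^8192=441, 553^16384=831, 553^32768=1167, 553^65536=1175, 553^131072=546, 553^262144=1186, 553^524288=697; 553^528147 = 553^1 * 553^2 * 553^16 * 553^256 * 553^512 * 553^1024 * 553^2048 * 553^524288 = 766 (mod 1291); answer 766
Part 2: B1 = 766; r = -26; f(2) = -2*(39) + 3*(-26) = -156; iterating: f(2)=-156, f(3)=429, f(4)=-1326, f(5)=3939, f(6)=-11856, f(7)=35529, f(8)=-106626, f(9)=319839, f(10)=-959556, f(11)=2878629, f(12)=-8635926, f(13)=25907739, f(14)=-77723256, f(15)=233169729; answer 233169729
Part 3: B2 = 233169729; c = 17; cross terms: (17*39 - -1*31)=694, (-1*36 - -11*39)=393, (-11*37 - -29*36)=637, (-29*31 - 17*37)=-1528; twice the area = |196| = 196; area = 98; boundary points = 2 + 1 + 1 + 2 = 6; strictly interior points = area - boundary/2 + 1 = 96; answer 96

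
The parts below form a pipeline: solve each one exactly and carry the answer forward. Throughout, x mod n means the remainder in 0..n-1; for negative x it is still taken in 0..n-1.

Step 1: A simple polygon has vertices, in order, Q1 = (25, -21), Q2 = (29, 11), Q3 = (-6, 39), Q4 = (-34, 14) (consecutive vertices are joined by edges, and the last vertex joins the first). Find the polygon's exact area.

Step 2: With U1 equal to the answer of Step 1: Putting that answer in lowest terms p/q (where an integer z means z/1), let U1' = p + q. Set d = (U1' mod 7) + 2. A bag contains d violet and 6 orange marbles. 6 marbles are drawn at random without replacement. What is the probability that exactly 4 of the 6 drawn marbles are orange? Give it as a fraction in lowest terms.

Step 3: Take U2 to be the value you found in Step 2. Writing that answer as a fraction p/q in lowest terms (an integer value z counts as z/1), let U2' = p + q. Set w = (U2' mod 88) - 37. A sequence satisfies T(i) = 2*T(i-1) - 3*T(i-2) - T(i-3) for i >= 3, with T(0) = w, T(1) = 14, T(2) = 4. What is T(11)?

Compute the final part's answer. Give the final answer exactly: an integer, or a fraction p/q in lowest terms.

Step 1: cross terms: (25*11 - 29*-21)=884, (29*39 - -6*11)=1197, (-6*14 - -34*39)=1242, (-34*-21 - 25*14)=364; twice the area = |3687| = 3687; area = 3687/2; answer 3687/2
Step 2: U1 = 3687/2; threaded value p + q = 3689; d = 2; total draws C(8,6) = 28; favorable C(6,4)*C(2,2) = 15; P = 15/28; answer 15/28
Step 3: U2 = 15/28; threaded value p + q = 43; w = 6; T(3) = 2*(4) - 3*(14) - 1*(6) = -40; iterating: T(3)=-40, T(4)=-106, T(5)=-96, T(6)=166, T(7)=726, T(8)=1050, T(9)=-244, T(10)=-4364, T(11)=-9046; answer -9046

-9046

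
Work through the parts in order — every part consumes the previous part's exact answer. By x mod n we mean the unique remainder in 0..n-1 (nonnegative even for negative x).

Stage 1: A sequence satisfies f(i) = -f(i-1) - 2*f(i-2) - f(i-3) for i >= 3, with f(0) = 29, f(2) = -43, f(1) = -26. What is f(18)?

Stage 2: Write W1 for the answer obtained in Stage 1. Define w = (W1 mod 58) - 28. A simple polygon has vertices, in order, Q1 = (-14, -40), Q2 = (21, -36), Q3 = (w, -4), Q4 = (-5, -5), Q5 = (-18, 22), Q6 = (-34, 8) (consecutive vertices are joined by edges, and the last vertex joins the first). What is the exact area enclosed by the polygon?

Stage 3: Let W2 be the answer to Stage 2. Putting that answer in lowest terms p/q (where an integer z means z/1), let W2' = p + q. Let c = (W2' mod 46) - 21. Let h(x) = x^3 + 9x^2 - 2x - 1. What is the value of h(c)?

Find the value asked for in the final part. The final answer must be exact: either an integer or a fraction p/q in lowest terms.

769

Stage 1: f(3) = -1*(-43) - 2*(-26) - 1*(29) = 66; iterating: f(3)=66, f(4)=46, f(5)=-135, f(6)=-23, f(7)=247, f(8)=-66, f(9)=-405, f(10)=290, f(11)=586, f(12)=-761, f(13)=-701, f(14)=1637, f(15)=526, f(16)=-3099, f(17)=410, f(18)=5262; answer 5262
Stage 2: W1 = 5262; w = 14; cross terms: (-14*-36 - 21*-40)=1344, (21*-4 - 14*-36)=420, (14*-5 - -5*-4)=-90, (-5*22 - -18*-5)=-200, (-18*8 - -34*22)=604, (-34*-40 - -14*8)=1472; twice the area = |3550| = 3550; area = 1775; answer 1775
Stage 3: W2 = 1775; threaded value p + q = 1776; c = 7; 1*(7)^3 + 9*(7)^2 - 2*(7)^1 - 1 = (343) + (441) + (-14) + (-1) = 769; answer 769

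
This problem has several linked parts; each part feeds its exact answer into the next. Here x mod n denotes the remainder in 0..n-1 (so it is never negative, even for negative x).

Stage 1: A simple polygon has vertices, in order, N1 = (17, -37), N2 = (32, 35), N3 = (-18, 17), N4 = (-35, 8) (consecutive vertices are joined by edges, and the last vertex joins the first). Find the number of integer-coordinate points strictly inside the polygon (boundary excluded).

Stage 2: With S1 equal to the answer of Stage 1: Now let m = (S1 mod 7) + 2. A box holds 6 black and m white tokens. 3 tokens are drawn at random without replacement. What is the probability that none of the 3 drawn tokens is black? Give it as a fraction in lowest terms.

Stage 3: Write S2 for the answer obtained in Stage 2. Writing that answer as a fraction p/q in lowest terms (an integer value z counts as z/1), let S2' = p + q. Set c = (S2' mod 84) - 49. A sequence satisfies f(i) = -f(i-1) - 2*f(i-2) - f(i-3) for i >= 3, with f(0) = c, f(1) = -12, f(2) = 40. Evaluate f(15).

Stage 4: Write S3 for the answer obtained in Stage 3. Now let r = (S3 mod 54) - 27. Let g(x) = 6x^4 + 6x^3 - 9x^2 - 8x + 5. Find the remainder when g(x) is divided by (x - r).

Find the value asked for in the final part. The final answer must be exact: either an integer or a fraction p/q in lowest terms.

11968

Stage 1: cross terms: (17*35 - 32*-37)=1779, (32*17 - -18*35)=1174, (-18*8 - -35*17)=451, (-35*-37 - 17*8)=1159; twice the area = |4563| = 4563; area = 4563/2; boundary points = 3 + 2 + 1 + 1 = 7; strictly interior points = area - boundary/2 + 1 = 2279; answer 2279
Stage 2: S1 = 2279; m = 6; total draws C(12,3) = 220; favorable C(6,3) = 20; P = 1/11; answer 1/11
Stage 3: S2 = 1/11; threaded value p + q = 12; c = -37; f(3) = -1*(40) - 2*(-12) - 1*(-37) = 21; iterating: f(3)=21, f(4)=-89, f(5)=7, f(6)=150, f(7)=-75, f(8)=-232, f(9)=232, f(10)=307, f(11)=-539, f(12)=-307, f(13)=1078, f(14)=75, f(15)=-1924; answer -1924
Stage 4: S3 = -1924; r = -7; remainder = value at the root: 6*(-7)^4 + 6*(-7)^3 - 9*(-7)^2 - 8*(-7)^1 + 5 = (14406) + (-2058) + (-441) + (56) + (5) = 11968; answer 11968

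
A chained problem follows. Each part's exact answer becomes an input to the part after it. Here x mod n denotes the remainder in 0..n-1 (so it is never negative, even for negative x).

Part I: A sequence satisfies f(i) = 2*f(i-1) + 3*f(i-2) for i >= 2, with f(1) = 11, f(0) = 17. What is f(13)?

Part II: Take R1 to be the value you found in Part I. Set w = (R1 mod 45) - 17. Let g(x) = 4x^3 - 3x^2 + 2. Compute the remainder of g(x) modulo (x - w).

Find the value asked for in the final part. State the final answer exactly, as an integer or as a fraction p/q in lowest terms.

2675

Part I: f(2) = 2*(11) + 3*(17) = 73; iterating: f(2)=73, f(3)=179, f(4)=577, f(5)=1691, f(6)=5113, f(7)=15299, f(8)=45937, f(9)=137771, f(10)=413353, f(11)=1240019, f(12)=3720097, f(13)=11160251; answer 11160251
Part II: R1 = 11160251; w = 9; remainder = value at the root: 4*(9)^3 - 3*(9)^2 + 2 = (2916) + (-243) + (2) = 2675; answer 2675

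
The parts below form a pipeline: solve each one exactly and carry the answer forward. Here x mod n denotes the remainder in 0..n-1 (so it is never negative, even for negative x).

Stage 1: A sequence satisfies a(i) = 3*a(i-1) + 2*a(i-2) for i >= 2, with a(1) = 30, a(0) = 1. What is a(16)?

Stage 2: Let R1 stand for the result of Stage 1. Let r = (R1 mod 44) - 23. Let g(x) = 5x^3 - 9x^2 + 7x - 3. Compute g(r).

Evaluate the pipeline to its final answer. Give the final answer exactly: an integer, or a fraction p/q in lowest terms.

9552

Stage 1: a(2) = 3*(30) + 2*(1) = 92; iterating: a(2)=92, a(3)=336, a(4)=1192, a(5)=4248, a(6)=15128, a(7)=53880, a(8)=191896, a(9)=683448, a(10)=2434136, a(11)=8669304, a(12)=30876184, a(13)=109967160, a(14)=391653848, a(15)=1394895864, a(16)=4967995288; answer 4967995288
Stage 2: R1 = 4967995288; r = 13; 5*(13)^3 - 9*(13)^2 + 7*(13)^1 - 3 = (10985) + (-1521) + (91) + (-3) = 9552; answer 9552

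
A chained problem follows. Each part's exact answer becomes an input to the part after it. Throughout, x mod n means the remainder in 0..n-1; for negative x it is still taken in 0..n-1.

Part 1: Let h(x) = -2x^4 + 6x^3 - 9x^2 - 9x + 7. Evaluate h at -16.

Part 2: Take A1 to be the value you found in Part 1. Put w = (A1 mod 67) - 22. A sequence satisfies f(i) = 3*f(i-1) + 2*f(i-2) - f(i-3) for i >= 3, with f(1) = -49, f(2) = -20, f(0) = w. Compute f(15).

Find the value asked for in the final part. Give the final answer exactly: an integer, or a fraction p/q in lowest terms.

-535833849

Part 1: -2*(-16)^4 + 6*(-16)^3 - 9*(-16)^2 - 9*(-16)^1 + 7 = (-131072) + (-24576) + (-2304) + (144) + (7) = -157801; answer -157801
Part 2: A1 = -157801; w = 29; f(3) = 3*(-20) + 2*(-49) - 1*(29) = -187; iterating: f(3)=-187, f(4)=-552, f(5)=-2010, f(6)=-6947, f(7)=-24309, f(8)=-84811, f(9)=-296104, f(10)=-1033625, f(11)=-3608272, f(12)=-12595962, f(13)=-43970805, f(14)=-153496067, f(15)=-535833849; answer -535833849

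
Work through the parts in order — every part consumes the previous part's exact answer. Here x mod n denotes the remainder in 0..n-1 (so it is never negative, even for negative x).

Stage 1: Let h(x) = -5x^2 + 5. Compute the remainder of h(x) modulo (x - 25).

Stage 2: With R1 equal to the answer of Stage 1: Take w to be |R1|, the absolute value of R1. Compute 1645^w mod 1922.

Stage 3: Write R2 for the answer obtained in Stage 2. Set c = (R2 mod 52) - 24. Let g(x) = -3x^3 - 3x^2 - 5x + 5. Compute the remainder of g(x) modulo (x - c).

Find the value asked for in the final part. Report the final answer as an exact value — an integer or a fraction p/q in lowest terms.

-4406

Stage 1: remainder = value at the root: -5*(25)^2 + 5 = (-3125) + (5) = -3120; answer -3120
Stage 2: R1 = -3120; w = 3120; squarings mod 1922: 1645^1=1645, 1645^2=1771, 1645^4=1659, 1645^8=1899, 1645^16=529, 1645^32=1151, 1645^64=543, 1645^128=783, 1645^256=1893, 1645^512=841, 1645^1024=1907, 1645^2048=225; 1645^3120 = 1645^16 * 1645^32 * 1645^1024 * 1645^2048 = 1179 (mod 1922); answer 1179
Stage 3: R2 = 1179; c = 11; remainder = value at the root: -3*(11)^3 - 3*(11)^2 - 5*(11)^1 + 5 = (-3993) + (-363) + (-55) + (5) = -4406; answer -4406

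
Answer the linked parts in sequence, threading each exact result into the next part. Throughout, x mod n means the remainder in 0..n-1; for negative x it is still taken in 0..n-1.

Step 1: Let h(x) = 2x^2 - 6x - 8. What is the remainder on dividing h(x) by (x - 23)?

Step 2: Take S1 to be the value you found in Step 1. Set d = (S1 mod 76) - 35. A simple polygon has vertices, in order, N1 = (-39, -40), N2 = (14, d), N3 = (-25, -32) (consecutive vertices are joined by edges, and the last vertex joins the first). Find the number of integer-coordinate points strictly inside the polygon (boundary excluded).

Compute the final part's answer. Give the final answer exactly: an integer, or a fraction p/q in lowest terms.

Step 1: remainder = value at the root: 2*(23)^2 - 6*(23)^1 - 8 = (1058) + (-138) + (-8) = 912; answer 912
Step 2: S1 = 912; d = -35; cross terms: (-39*-35 - 14*-40)=1925, (14*-32 - -25*-35)=-1323, (-25*-40 - -39*-32)=-248; twice the area = |354| = 354; area = 177; boundary points = 1 + 3 + 2 = 6; strictly interior points = area - boundary/2 + 1 = 175; answer 175

175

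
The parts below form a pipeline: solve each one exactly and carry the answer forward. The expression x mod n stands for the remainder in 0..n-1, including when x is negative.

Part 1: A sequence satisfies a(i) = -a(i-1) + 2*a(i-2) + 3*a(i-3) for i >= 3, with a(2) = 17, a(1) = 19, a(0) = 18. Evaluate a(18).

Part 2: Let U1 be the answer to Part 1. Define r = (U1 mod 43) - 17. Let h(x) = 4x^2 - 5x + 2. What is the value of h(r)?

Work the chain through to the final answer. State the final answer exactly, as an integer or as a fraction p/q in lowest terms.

Part 1: a(3) = -1*(17) + 2*(19) + 3*(18) = 75; iterating: a(3)=75, a(4)=16, a(5)=185, a(6)=72, a(7)=346, a(8)=353, a(9)=555, a(10)=1189, a(11)=980, a(12)=3063, a(13)=2464, a(14)=6602, a(15)=7515, a(16)=13081, a(17)=21755, a(18)=26952; answer 26952
Part 2: U1 = 26952; r = 17; 4*(17)^2 - 5*(17)^1 + 2 = (1156) + (-85) + (2) = 1073; answer 1073

1073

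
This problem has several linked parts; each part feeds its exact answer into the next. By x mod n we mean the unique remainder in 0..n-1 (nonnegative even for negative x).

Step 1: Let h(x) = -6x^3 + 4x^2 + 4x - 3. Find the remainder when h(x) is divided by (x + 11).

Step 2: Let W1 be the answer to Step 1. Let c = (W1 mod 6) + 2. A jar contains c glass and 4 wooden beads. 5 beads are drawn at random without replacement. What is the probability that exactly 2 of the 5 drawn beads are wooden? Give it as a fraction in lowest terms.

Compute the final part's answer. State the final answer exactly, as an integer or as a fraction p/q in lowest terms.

5/11

Step 1: remainder = value at the root: -6*(-11)^3 + 4*(-11)^2 + 4*(-11)^1 - 3 = (7986) + (484) + (-44) + (-3) = 8423; answer 8423
Step 2: W1 = 8423; c = 7; total draws C(11,5) = 462; favorable C(4,2)*C(7,3) = 210; P = 5/11; answer 5/11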